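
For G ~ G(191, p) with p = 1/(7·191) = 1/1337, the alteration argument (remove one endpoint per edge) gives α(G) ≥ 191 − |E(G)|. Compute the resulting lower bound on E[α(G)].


E[|E(G)|] = C(191, 2)·p = 18145 · (1/1337) = 95/7.
E[α(G)] ≥ n − E[|E(G)|] = 191 − 95/7 = 1242/7.
Numerically: ≈ 177.428571.
(This is only a lower bound; the true E[α(G)] may be larger.)

E[α(G)] ≥ 1242/7 ≈ 177.428571.


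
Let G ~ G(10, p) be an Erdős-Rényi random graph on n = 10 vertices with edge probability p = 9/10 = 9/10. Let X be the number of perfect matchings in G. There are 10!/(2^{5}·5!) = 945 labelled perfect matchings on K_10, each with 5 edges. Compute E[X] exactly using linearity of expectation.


K_10 has 10!/(2^{5}·5!) = 945 labelled perfect matchings.
For each such perfect matching H, let X_H = 1 if all 5 edges of H are present in G. Then P[X_H = 1] = p^{5} = (9/10)^{5} = 59049/100000.
Summing the indicators: E[X] = Σ_H E[X_H] = 945 · p^{5} = 945 · 59049/100000 = 11160261/20000.
Numerically: E[X] ≈ 558.01.

E[X] = 945 · (9/10)^{5} = 11160261/20000 ≈ 558.01.


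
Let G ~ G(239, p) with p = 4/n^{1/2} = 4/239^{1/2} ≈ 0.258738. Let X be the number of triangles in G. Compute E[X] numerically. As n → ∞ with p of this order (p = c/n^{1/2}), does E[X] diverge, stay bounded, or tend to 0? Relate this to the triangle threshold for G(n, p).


Number of potential triangles: C(239, 3) = 2246839.
Each occurs with probability p³ ≈ (0.258738)³ ≈ 1.73214053e-02.
By linearity: E[X] = C(239, 3)·p³ ≈ 2246839 · 1.73214053e-02 ≈ 38918.408853.
Since α = 1/2 < 1, p = c/n^{1/2} ≫ 1/n is above the triangle threshold p ~ 1/n. Asymptotically E[X] ~ (c³/6)·n^{3(1−α)} = (4³/6)·n^{1.5} → ∞; triangles are abundant w.h.p.

E[X] ≈ 38918.408853; in regime p = Θ(1/n^{1/2}) E[X] diverges (above the triangle threshold p ~ 1/n).


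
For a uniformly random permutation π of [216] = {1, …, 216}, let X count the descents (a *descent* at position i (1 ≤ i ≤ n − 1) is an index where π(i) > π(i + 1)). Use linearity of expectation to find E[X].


Write X = Σ X_I over i = 1, …, 215, with X_I the indicator of one descent.
There are 215 indicators.
For each fixed i, the pair (π(i), π(i+1)) is a uniformly random ordered pair of distinct values from {1, …, 216}; by symmetry P[π(i) > π(i+1)] = 1/2.
By linearity: E[X] = 215 · (1/2) = (216 − 1) · (1/2) = 215/2 ≈ 107.500000.

E[X] = 215/2 = 107.500000.


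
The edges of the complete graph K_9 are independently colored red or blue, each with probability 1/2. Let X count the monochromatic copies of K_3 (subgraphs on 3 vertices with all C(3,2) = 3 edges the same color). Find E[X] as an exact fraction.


Let X = Σ_S X_S over the C(9, 3) = 84 subsets S of size 3, where X_S = 1 if the K_3 on S is monochromatic.
For a fixed S, the K_3 on S has C(3, 2) = 3 edges. P[all 3 edges red] = (1/2)^3, and likewise for blue, so P[monochromatic] = 2·(1/2)^3 = 2^{1 − 3} = 1/4.
By linearity of expectation: E[X] = C(9, 3) · 2^{1 − 3} = 84 · 1/4 = 21.
Numerically: E[X] ≈ 21.00000.

E[X] = C(9,3)·2^(1−C(3,2)) = 21 ≈ 21.00000.


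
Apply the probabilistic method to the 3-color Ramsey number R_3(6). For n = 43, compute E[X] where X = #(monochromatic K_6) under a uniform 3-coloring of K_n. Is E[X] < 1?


E[X] = C(43, 6) · 3^{1 − 15} = 6096454 · 3^{−14} = 6096454/4782969.
As a reduced fraction: E[X] = 6096454/4782969 ≈ 1.274617.
Is E[X] < 1? NO.
Since E[X] ≥ 1, the first-moment bound is inconclusive at n = 43; it does NOT by itself certify R_3(6) > 43.

E[X] = 6096454/4782969 ≈ 1.274617; E[X] ≥ 1; first-moment method inconclusive here.


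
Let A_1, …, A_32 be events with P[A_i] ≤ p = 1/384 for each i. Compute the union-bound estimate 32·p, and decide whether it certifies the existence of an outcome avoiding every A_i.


Union bound: P[∪_{i=1}^{32} A_i] ≤ Σ_i P[A_i] ≤ 32·p = 32·(1/384) = 1/12.
Numerically: 1/12 ≈ 0.0833333.
Is 1/12 < 1? YES.
Since P[∪ A_i] ≤ 1/12 < 1, the complement has P[∩ A_i^c] ≥ 1 − 1/12 = 11/12 > 0, so some outcome avoids every A_i.

32·p = 1/12 ≈ 0.0833333; existence CERTIFIED by the union bound.


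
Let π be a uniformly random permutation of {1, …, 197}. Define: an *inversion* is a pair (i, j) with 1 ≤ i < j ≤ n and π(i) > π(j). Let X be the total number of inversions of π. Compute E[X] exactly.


Write X = Σ X_I over the C(197, 2) = 19306 pairs i < j, with X_I the indicator of one inversion.
There are 19306 indicators.
For each fixed pair i < j, the values π(i) and π(j) are two distinct elements of {1, …, 197} in uniformly random order; by symmetry P[π(i) > π(j)] = 1/2.
By linearity: E[X] = 19306 · (1/2) = C(197, 2) · (1/2) = 19306/2 = 9653 ≈ 9653.000.

E[X] = 9653 = 9653.000.


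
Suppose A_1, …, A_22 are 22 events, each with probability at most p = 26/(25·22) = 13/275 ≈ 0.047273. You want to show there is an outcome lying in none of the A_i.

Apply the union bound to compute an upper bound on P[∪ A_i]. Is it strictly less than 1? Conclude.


Union bound: P[∪_{i=1}^{22} A_i] ≤ Σ_i P[A_i] ≤ 22·p = 22·(13/275) = 26/25.
Numerically: 26/25 ≈ 1.040000.
Is 26/25 < 1? NO.
Since the bound 26/25 is ≥ 1, the union bound is uninformative here; it does NOT by itself certify existence.

22·p = 26/25 ≈ 1.040000; existence NOT certified by the union bound.


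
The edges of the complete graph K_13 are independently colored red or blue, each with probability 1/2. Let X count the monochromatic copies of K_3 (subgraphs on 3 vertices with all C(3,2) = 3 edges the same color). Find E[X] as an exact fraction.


Let X = Σ_S X_S over the C(13, 3) = 286 subsets S of size 3, where X_S = 1 if the K_3 on S is monochromatic.
For a fixed S, the K_3 on S has C(3, 2) = 3 edges. P[all 3 edges red] = (1/2)^3, and likewise for blue, so P[monochromatic] = 2·(1/2)^3 = 2^{1 − 3} = 1/4.
Summing: E[X] = C(13, 3) · 2^{1 − 3} = 286 · 1/4 = 143/2.
Numerically: E[X] ≈ 71.500.

E[X] = C(13,3)·2^(1−C(3,2)) = 143/2 ≈ 71.500.


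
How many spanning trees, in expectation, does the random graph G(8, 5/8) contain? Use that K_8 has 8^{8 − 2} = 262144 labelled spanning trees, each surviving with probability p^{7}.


K_8 has 8^{8 − 2} = 262144 labelled spanning trees.
For each such spanning tree H, let X_H = 1 if all 7 edges of H are present in G. Then P[X_H = 1] = p^{7} = (5/8)^{7} = 78125/2097152.
Summing the indicators: E[X] = Σ_H E[X_H] = 262144 · p^{7} = 262144 · 78125/2097152 = 78125/8.
Numerically: E[X] ≈ 9765.62.

E[X] = 262144 · (5/8)^{7} = 78125/8 ≈ 9765.62.


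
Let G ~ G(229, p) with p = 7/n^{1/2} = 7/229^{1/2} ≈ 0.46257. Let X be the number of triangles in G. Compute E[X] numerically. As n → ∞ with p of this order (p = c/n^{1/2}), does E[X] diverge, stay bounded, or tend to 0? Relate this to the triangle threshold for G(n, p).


Number of potential triangles: C(229, 3) = 1975354.
Each occurs with probability p³ ≈ (0.46257)³ ≈ 9.8978507e-02.
By linearity: E[X] = C(229, 3)·p³ ≈ 1975354 · 9.8978507e-02 ≈ 195517.58879.
Since α = 1/2 < 1, p = c/n^{1/2} ≫ 1/n is above the triangle threshold p ~ 1/n. Asymptotically E[X] ~ (c³/6)·n^{3(1−α)} = (7³/6)·n^{1.5} → ∞; triangles are abundant w.h.p.

E[X] ≈ 195517.58879; in regime p = Θ(1/n^{1/2}) E[X] diverges (above the triangle threshold p ~ 1/n).


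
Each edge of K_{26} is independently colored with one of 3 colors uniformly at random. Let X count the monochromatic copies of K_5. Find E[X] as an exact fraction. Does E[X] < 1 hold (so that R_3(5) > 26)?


E[X] = C(26, 5) · 3^{1 − 10} = 65780 · 3^{−9} = 65780/19683.
As a reduced fraction: E[X] = 65780/19683 ≈ 3.34197.
Is E[X] < 1? NO.
Since E[X] ≥ 1, the first-moment bound is inconclusive at n = 26; it does NOT by itself certify R_3(5) > 26.

E[X] = 65780/19683 ≈ 3.34197; E[X] ≥ 1; first-moment method inconclusive here.


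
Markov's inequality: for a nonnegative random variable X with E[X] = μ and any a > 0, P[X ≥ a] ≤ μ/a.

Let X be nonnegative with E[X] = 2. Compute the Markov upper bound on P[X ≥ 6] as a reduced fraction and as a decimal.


μ = E[X] = 2, a = 6.
Markov: P[X ≥ 6] ≤ μ/a = (2)/6 = 1/3.
Numerically: ≈ 0.3333.
(Since a = 6 > μ = 2.0000, the bound 1/3 is < 1 and informative.)

P[X ≥ 6] ≤ 1/3 ≈ 0.3333.


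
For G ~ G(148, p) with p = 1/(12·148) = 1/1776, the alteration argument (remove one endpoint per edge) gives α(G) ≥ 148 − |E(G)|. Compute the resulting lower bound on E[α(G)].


E[|E(G)|] = C(148, 2)·p = 10878 · (1/1776) = 49/8.
E[α(G)] ≥ n − E[|E(G)|] = 148 − 49/8 = 1135/8.
Numerically: ≈ 141.875000.
(This is only a lower bound; the true E[α(G)] may be larger.)

E[α(G)] ≥ 1135/8 ≈ 141.875000.


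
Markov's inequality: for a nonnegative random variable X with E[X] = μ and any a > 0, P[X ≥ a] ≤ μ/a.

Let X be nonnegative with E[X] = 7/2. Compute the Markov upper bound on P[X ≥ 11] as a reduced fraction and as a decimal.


μ = E[X] = 7/2, a = 11.
Markov: P[X ≥ 11] ≤ μ/a = (7/2)/11 = 7/22.
Numerically: ≈ 0.31818.
(Since a = 11 > μ = 3.50000, the bound 7/22 is < 1 and informative.)

P[X ≥ 11] ≤ 7/22 ≈ 0.31818.


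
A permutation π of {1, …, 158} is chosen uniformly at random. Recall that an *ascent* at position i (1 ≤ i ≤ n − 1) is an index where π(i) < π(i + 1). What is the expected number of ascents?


Write X = Σ X_I over i = 1, …, 157, with X_I the indicator of one ascent.
There are 157 indicators.
For each fixed i, the pair (π(i), π(i+1)) is a uniformly random ordered pair of distinct values from {1, …, 158}; by symmetry P[π(i) < π(i+1)] = 1/2.
By linearity: E[X] = 157 · (1/2) = (158 − 1) · (1/2) = 157/2 ≈ 78.500000.

E[X] = 157/2 = 78.500000.


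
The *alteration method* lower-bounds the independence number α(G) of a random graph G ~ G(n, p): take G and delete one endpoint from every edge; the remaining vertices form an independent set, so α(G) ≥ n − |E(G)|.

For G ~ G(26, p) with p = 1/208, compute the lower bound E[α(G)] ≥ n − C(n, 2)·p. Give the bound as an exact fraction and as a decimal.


E[|E(G)|] = C(26, 2)·p = 325 · (1/208) = 25/16.
E[α(G)] ≥ n − E[|E(G)|] = 26 − 25/16 = 391/16.
Numerically: ≈ 24.437500.
(This is only a lower bound; the true E[α(G)] may be larger.)

E[α(G)] ≥ 391/16 ≈ 24.437500.


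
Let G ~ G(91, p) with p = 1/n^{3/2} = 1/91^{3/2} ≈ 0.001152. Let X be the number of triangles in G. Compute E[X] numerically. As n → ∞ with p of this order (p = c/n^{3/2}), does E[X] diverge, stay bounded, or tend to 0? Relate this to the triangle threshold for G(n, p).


Number of potential triangles: C(91, 3) = 121485.
Each occurs with probability p³ ≈ (0.001152)³ ≈ 1.528670e-09.
By linearity: E[X] = C(91, 3)·p³ ≈ 121485 · 1.528670e-09 ≈ 0.0002.
Since α = 3/2 > 1, p = c/n^{3/2} = o(1/n) is below the triangle threshold p ~ 1/n. Asymptotically E[X] ~ (c³/6)·n^{3(1−α)} = (1³/6)·n^{-1.5} → 0, so by Markov's inequality G has no triangles w.h.p.

E[X] ≈ 0.0002; in regime p = Θ(1/n^{3/2}) E[X] tends to 0 (below the triangle threshold p ~ 1/n).


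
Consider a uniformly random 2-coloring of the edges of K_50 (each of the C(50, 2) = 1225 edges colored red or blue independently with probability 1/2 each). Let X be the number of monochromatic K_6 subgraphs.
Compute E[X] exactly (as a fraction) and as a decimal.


Let X = Σ_S X_S over the C(50, 6) = 15890700 subsets S of size 6, where X_S = 1 if the K_6 on S is monochromatic.
For a fixed S, the K_6 on S has C(6, 2) = 15 edges. P[all 15 edges red] = (1/2)^15, and likewise for blue, so P[monochromatic] = 2·(1/2)^15 = 2^{1 − 15} = 1/16384.
By linearity of expectation: E[X] = C(50, 6) · 2^{1 − 15} = 15890700 · 1/16384 = 3972675/4096.
Numerically: E[X] ≈ 969.8914.

E[X] = C(50,6)·2^(1−C(6,2)) = 3972675/4096 ≈ 969.8914.


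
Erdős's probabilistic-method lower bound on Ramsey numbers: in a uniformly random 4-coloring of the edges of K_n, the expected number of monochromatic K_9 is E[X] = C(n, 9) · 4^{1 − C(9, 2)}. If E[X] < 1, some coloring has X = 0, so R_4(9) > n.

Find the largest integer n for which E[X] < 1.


We need C(n, 9) · 4^{1 − 36} < 1, i.e. C(n, 9) < 4^{36 − 1} = 1180591620717411303424.
Check values of n near the boundary:
  n = 908: C(908, 9) = 1111058428637338083100; 1111058428637338083100 < 1180591620717411303424? YES
  n = 909: C(909, 9) = 1122169012923711463931; 1122169012923711463931 < 1180591620717411303424? YES
  n = 910: C(910, 9) = 1133378248346922788210; 1133378248346922788210 < 1180591620717411303424? YES
  n = 911: C(911, 9) = 1144686900492291197405; 1144686900492291197405 < 1180591620717411303424? YES
  n = 912: C(912, 9) = 1156095740032081475120; 1156095740032081475120 < 1180591620717411303424? YES
  n = 913: C(913, 9) = 1167605542753639808390; 1167605542753639808390 < 1180591620717411303424? YES
  n = 914: C(914, 9) = 1179217089587653905932; 1179217089587653905932 < 1180591620717411303424? YES
  n = 915: C(915, 9) = 1190931166636537885130; 1190931166636537885130 < 1180591620717411303424? NO
The largest n with C(n, 9) < 1180591620717411303424 is n = 914 (where E[X] = 294804272396913476483/295147905179352825856 ≈ 0.998836). Hence R_4(9) > 914, i.e. R_4(9) ≥ 915.

Largest n = 914; hence R_4(9) > 914.


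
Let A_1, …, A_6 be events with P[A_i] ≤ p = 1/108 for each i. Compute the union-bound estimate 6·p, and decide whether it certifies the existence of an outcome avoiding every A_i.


Union bound: P[∪_{i=1}^{6} A_i] ≤ Σ_i P[A_i] ≤ 6·p = 6·(1/108) = 1/18.
Numerically: 1/18 ≈ 0.056.
Is 1/18 < 1? YES.
Since P[∪ A_i] ≤ 1/18 < 1, the complement has P[∩ A_i^c] ≥ 1 − 1/18 = 17/18 > 0, so some outcome avoids every A_i.

6·p = 1/18 ≈ 0.056; existence CERTIFIED by the union bound.


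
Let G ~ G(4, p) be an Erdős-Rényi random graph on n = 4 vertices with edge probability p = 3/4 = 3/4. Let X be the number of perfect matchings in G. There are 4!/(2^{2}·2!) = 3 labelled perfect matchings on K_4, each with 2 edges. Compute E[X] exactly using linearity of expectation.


K_4 has 4!/(2^{2}·2!) = 3 labelled perfect matchings.
For each such perfect matching H, let X_H = 1 if all 2 edges of H are present in G. Then P[X_H = 1] = p^{2} = (3/4)^{2} = 9/16.
Summing the indicators: E[X] = Σ_H E[X_H] = 3 · p^{2} = 3 · 9/16 = 27/16.
Numerically: E[X] ≈ 1.69.

E[X] = 3 · (3/4)^{2} = 27/16 ≈ 1.69.


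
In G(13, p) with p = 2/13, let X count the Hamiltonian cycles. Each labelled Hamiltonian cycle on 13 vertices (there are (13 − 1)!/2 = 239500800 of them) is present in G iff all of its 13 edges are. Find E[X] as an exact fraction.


K_13 has (13 − 1)!/2 = 239500800 labelled Hamiltonian cycles.
For each such Hamiltonian cycle H, let X_H = 1 if all 13 edges of H are present in G. Then P[X_H = 1] = p^{13} = (2/13)^{13} = 8192/302875106592253.
By linearity of expectation: E[X] = Σ_H E[X_H] = 239500800 · p^{13} = 239500800 · 8192/302875106592253 = 1961990553600/302875106592253.
Numerically: E[X] ≈ 0.00647789.

E[X] = 239500800 · (2/13)^{13} = 1961990553600/302875106592253 ≈ 0.00647789.


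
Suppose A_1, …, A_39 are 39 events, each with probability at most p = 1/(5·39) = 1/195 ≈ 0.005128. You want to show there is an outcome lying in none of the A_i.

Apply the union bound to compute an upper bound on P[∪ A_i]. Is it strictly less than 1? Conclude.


Union bound: P[∪_{i=1}^{39} A_i] ≤ Σ_i P[A_i] ≤ 39·p = 39·(1/195) = 1/5.
Numerically: 1/5 ≈ 0.200000.
Is 1/5 < 1? YES.
Since P[∪ A_i] ≤ 1/5 < 1, the complement has P[∩ A_i^c] ≥ 1 − 1/5 = 4/5 > 0, so some outcome avoids every A_i.

39·p = 1/5 ≈ 0.200000; existence CERTIFIED by the union bound.


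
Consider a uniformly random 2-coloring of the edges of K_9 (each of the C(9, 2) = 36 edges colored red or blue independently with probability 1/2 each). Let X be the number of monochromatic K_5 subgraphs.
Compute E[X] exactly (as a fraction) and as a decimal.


Let X = Σ_S X_S over the C(9, 5) = 126 subsets S of size 5, where X_S = 1 if the K_5 on S is monochromatic.
For a fixed S, the K_5 on S has C(5, 2) = 10 edges. P[all 10 edges red] = (1/2)^10, and likewise for blue, so P[monochromatic] = 2·(1/2)^10 = 2^{1 − 10} = 1/512.
By linearity of expectation: E[X] = C(9, 5) · 2^{1 − 10} = 126 · 1/512 = 63/256.
Numerically: E[X] ≈ 0.24609.

E[X] = C(9,5)·2^(1−C(5,2)) = 63/256 ≈ 0.24609.


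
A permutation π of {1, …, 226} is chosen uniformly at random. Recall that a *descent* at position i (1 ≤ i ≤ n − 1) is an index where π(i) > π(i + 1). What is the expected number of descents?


Write X = Σ X_I over i = 1, …, 225, with X_I the indicator of one descent.
There are 225 indicators.
For each fixed i, the pair (π(i), π(i+1)) is a uniformly random ordered pair of distinct values from {1, …, 226}; by symmetry P[π(i) > π(i+1)] = 1/2.
By linearity: E[X] = 225 · (1/2) = (226 − 1) · (1/2) = 225/2 ≈ 112.500000.

E[X] = 225/2 = 112.500000.


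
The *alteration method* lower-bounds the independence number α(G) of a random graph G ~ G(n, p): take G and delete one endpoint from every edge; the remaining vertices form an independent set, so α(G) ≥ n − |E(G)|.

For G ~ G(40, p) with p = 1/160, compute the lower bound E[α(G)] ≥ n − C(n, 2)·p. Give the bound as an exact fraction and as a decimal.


E[|E(G)|] = C(40, 2)·p = 780 · (1/160) = 39/8.
E[α(G)] ≥ n − E[|E(G)|] = 40 − 39/8 = 281/8.
Numerically: ≈ 35.125.
(This is only a lower bound; the true E[α(G)] may be larger.)

E[α(G)] ≥ 281/8 ≈ 35.125.


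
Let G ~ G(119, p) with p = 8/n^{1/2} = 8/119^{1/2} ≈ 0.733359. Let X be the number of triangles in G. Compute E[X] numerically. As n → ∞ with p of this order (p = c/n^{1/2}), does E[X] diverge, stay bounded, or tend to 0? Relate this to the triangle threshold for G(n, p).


Number of potential triangles: C(119, 3) = 273819.
Each occurs with probability p³ ≈ (0.733359)³ ≈ 3.94411454e-01.
By linearity: E[X] = C(119, 3)·p³ ≈ 273819 · 3.94411454e-01 ≈ 107997.349973.
Since α = 1/2 < 1, p = c/n^{1/2} ≫ 1/n is above the triangle threshold p ~ 1/n. Asymptotically E[X] ~ (c³/6)·n^{3(1−α)} = (8³/6)·n^{1.5} → ∞; triangles are abundant w.h.p.

E[X] ≈ 107997.349973; in regime p = Θ(1/n^{1/2}) E[X] diverges (above the triangle threshold p ~ 1/n).


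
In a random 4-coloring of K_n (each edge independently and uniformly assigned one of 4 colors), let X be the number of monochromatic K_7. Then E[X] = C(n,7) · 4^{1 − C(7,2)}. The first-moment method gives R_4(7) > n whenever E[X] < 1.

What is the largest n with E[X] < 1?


We need C(n, 7) · 4^{1 − 21} < 1, i.e. C(n, 7) < 4^{21 − 1} = 1099511627776.
Check values of n near the boundary:
  n = 177: C(177, 7) = 957664425960; 957664425960 < 1099511627776? YES
  n = 178: C(178, 7) = 996867063280; 996867063280 < 1099511627776? YES
  n = 179: C(179, 7) = 1037437234460; 1037437234460 < 1099511627776? YES
  n = 180: C(180, 7) = 1079414463600; 1079414463600 < 1099511627776? YES
  n = 181: C(181, 7) = 1122839183400; 1122839183400 < 1099511627776? NO
  n = 182: C(182, 7) = 1167752750736; 1167752750736 < 1099511627776? NO
  n = 183: C(183, 7) = 1214197462413; 1214197462413 < 1099511627776? NO
The largest n with C(n, 7) < 1099511627776 is n = 180 (where E[X] = 67463403975/68719476736 ≈ 0.9817). Hence R_4(7) > 180, i.e. R_4(7) ≥ 181.

Largest n = 180; hence R_4(7) > 180.


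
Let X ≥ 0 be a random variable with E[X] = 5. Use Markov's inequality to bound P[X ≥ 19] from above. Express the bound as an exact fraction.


μ = E[X] = 5, a = 19.
Markov: P[X ≥ 19] ≤ μ/a = (5)/19 = 5/19.
Numerically: ≈ 0.263158.
(Since a = 19 > μ = 5.000000, the bound 5/19 is < 1 and informative.)

P[X ≥ 19] ≤ 5/19 ≈ 0.263158.


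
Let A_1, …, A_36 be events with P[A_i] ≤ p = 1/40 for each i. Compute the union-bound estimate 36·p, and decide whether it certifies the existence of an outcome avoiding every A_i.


Union bound: P[∪_{i=1}^{36} A_i] ≤ Σ_i P[A_i] ≤ 36·p = 36·(1/40) = 9/10.
Numerically: 9/10 ≈ 0.90000.
Is 9/10 < 1? YES.
Since P[∪ A_i] ≤ 9/10 < 1, the complement has P[∩ A_i^c] ≥ 1 − 9/10 = 1/10 > 0, so some outcome avoids every A_i.

36·p = 9/10 ≈ 0.90000; existence CERTIFIED by the union bound.


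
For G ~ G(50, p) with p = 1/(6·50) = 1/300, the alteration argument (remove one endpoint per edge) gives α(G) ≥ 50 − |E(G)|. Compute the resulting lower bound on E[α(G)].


E[|E(G)|] = C(50, 2)·p = 1225 · (1/300) = 49/12.
E[α(G)] ≥ n − E[|E(G)|] = 50 − 49/12 = 551/12.
Numerically: ≈ 45.9167.
(This is only a lower bound; the true E[α(G)] may be larger.)

E[α(G)] ≥ 551/12 ≈ 45.9167.


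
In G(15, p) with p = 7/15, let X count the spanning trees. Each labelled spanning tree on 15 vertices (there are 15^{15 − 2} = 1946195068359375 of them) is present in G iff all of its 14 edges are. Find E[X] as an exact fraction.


K_15 has 15^{15 − 2} = 1946195068359375 labelled spanning trees.
For each such spanning tree H, let X_H = 1 if all 14 edges of H are present in G. Then P[X_H = 1] = p^{14} = (7/15)^{14} = 678223072849/29192926025390625.
By linearity of expectation: E[X] = Σ_H E[X_H] = 1946195068359375 · p^{14} = 1946195068359375 · 678223072849/29192926025390625 = 678223072849/15.
Numerically: E[X] ≈ 4.5215e+10.

E[X] = 1946195068359375 · (7/15)^{14} = 678223072849/15 ≈ 4.5215e+10.


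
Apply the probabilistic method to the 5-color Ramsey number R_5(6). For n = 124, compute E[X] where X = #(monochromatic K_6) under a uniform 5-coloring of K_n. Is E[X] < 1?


E[X] = C(124, 6) · 5^{1 − 15} = 4465475476 · 5^{−14} = 4465475476/6103515625.
As a reduced fraction: E[X] = 4465475476/6103515625 ≈ 0.7316235.
Is E[X] < 1? YES.
Since E[X] < 1, there exists a 5-coloring of K_{124} with no monochromatic K_6; hence R_5(6) > 124.

E[X] = 4465475476/6103515625 ≈ 0.7316235; E[X] < 1, so R_5(6) > 124.


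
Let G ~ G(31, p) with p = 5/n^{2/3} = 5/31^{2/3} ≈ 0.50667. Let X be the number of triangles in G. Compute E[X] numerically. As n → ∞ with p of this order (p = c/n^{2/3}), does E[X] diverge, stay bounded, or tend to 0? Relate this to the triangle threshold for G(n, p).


Number of potential triangles: C(31, 3) = 4495.
Each occurs with probability p³ ≈ (0.50667)³ ≈ 1.3007284e-01.
By linearity: E[X] = C(31, 3)·p³ ≈ 4495 · 1.3007284e-01 ≈ 584.67742.
Since α = 2/3 < 1, p = c/n^{2/3} ≫ 1/n is above the triangle threshold p ~ 1/n. Asymptotically E[X] ~ (c³/6)·n^{3(1−α)} = (5³/6)·n^{1} → ∞; triangles are abundant w.h.p.

E[X] ≈ 584.67742; in regime p = Θ(1/n^{2/3}) E[X] diverges (above the triangle threshold p ~ 1/n).


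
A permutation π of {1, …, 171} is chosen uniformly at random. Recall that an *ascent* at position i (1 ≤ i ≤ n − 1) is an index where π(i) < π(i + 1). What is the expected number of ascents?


Write X = Σ X_I over i = 1, …, 170, with X_I the indicator of one ascent.
There are 170 indicators.
For each fixed i, the pair (π(i), π(i+1)) is a uniformly random ordered pair of distinct values from {1, …, 171}; by symmetry P[π(i) < π(i+1)] = 1/2.
By linearity: E[X] = 170 · (1/2) = (171 − 1) · (1/2) = 85 ≈ 85.00000.

E[X] = 85 = 85.00000.


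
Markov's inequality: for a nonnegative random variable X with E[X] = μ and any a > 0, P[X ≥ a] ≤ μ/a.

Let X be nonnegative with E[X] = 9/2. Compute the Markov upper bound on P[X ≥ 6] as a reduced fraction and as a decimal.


μ = E[X] = 9/2, a = 6.
Markov: P[X ≥ 6] ≤ μ/a = (9/2)/6 = 3/4.
Numerically: ≈ 0.750.
(Since a = 6 > μ = 4.500, the bound 3/4 is < 1 and informative.)

P[X ≥ 6] ≤ 3/4 ≈ 0.750.


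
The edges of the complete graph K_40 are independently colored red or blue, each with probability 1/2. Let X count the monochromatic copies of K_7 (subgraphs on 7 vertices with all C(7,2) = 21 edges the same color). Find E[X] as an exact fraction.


Let X = Σ_S X_S over the C(40, 7) = 18643560 subsets S of size 7, where X_S = 1 if the K_7 on S is monochromatic.
For a fixed S, the K_7 on S has C(7, 2) = 21 edges. P[all 21 edges red] = (1/2)^21, and likewise for blue, so P[monochromatic] = 2·(1/2)^21 = 2^{1 − 21} = 1/1048576.
By linearity of expectation: E[X] = C(40, 7) · 2^{1 − 21} = 18643560 · 1/1048576 = 2330445/131072.
Numerically: E[X] ≈ 17.780.

E[X] = C(40,7)·2^(1−C(7,2)) = 2330445/131072 ≈ 17.780.


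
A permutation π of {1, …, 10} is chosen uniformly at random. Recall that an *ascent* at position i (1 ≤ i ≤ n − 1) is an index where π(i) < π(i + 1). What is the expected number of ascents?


Write X = Σ X_I over i = 1, …, 9, with X_I the indicator of one ascent.
There are 9 indicators.
For each fixed i, the pair (π(i), π(i+1)) is a uniformly random ordered pair of distinct values from {1, …, 10}; by symmetry P[π(i) < π(i+1)] = 1/2.
By linearity: E[X] = 9 · (1/2) = (10 − 1) · (1/2) = 9/2 ≈ 4.500.

E[X] = 9/2 = 4.500.


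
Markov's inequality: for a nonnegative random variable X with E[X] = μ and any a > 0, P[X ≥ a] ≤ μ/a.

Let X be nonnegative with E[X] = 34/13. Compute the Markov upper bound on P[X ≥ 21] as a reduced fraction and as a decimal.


μ = E[X] = 34/13, a = 21.
Markov: P[X ≥ 21] ≤ μ/a = (34/13)/21 = 34/273.
Numerically: ≈ 0.1245.
(Since a = 21 > μ = 2.6154, the bound 34/273 is < 1 and informative.)

P[X ≥ 21] ≤ 34/273 ≈ 0.1245.


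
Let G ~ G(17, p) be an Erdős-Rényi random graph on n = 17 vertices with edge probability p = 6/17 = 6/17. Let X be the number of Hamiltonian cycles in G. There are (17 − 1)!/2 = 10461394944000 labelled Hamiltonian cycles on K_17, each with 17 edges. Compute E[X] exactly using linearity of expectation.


K_17 has (17 − 1)!/2 = 10461394944000 labelled Hamiltonian cycles.
For each such Hamiltonian cycle H, let X_H = 1 if all 17 edges of H are present in G. Then P[X_H = 1] = p^{17} = (6/17)^{17} = 16926659444736/827240261886336764177.
Summing the indicators: E[X] = Σ_H E[X_H] = 10461394944000 · p^{17} = 10461394944000 · 16926659444736/827240261886336764177 = 177076469533971037814784000/827240261886336764177.
Numerically: E[X] ≈ 2.1406e+05.

E[X] = 10461394944000 · (6/17)^{17} = 177076469533971037814784000/827240261886336764177 ≈ 2.1406e+05.


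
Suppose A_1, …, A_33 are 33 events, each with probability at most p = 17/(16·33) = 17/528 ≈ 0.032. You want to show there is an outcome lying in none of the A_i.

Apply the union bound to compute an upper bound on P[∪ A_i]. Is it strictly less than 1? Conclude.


Union bound: P[∪_{i=1}^{33} A_i] ≤ Σ_i P[A_i] ≤ 33·p = 33·(17/528) = 17/16.
Numerically: 17/16 ≈ 1.062.
Is 17/16 < 1? NO.
Since the bound 17/16 is ≥ 1, the union bound is uninformative here; it does NOT by itself certify existence.

33·p = 17/16 ≈ 1.062; existence NOT certified by the union bound.


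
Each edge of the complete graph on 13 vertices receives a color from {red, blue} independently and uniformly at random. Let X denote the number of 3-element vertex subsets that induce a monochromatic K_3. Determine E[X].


Let X = Σ_S X_S over the C(13, 3) = 286 subsets S of size 3, where X_S = 1 if the K_3 on S is monochromatic.
For a fixed S, the K_3 on S has C(3, 2) = 3 edges. P[all 3 edges red] = (1/2)^3, and likewise for blue, so P[monochromatic] = 2·(1/2)^3 = 2^{1 − 3} = 1/4.
By linearity: E[X] = C(13, 3) · 2^{1 − 3} = 286 · 1/4 = 143/2.
Numerically: E[X] ≈ 71.5000.

E[X] = C(13,3)·2^(1−C(3,2)) = 143/2 ≈ 71.5000.


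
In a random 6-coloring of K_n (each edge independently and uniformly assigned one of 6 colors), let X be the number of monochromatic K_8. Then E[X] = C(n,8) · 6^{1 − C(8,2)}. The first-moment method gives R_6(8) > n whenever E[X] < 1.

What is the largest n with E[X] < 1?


We need C(n, 8) · 6^{1 − 28} < 1, i.e. C(n, 8) < 6^{28 − 1} = 1023490369077469249536.
Check values of n near the boundary:
  n = 1590: C(1590, 8) = 995397314198933813310; 995397314198933813310 < 1023490369077469249536? YES
  n = 1591: C(1591, 8) = 1000427749141189953870; 1000427749141189953870 < 1023490369077469249536? YES
  n = 1592: C(1592, 8) = 1005480414540892933435; 1005480414540892933435 < 1023490369077469249536? YES
  n = 1593: C(1593, 8) = 1010555394551193970323; 1010555394551193970323 < 1023490369077469249536? YES
  n = 1594: C(1594, 8) = 1015652773590544255167; 1015652773590544255167 < 1023490369077469249536? YES
  n = 1595: C(1595, 8) = 1020772636343363633895; 1020772636343363633895 < 1023490369077469249536? YES
  n = 1596: C(1596, 8) = 1025915067760710553965; 1025915067760710553965 < 1023490369077469249536? NO
The largest n with C(n, 8) < 1023490369077469249536 is n = 1595 (where E[X] = 113419181815929292655/113721152119718805504 ≈ 0.99734). Hence R_6(8) > 1595, i.e. R_6(8) ≥ 1596.

Largest n = 1595; hence R_6(8) > 1595.


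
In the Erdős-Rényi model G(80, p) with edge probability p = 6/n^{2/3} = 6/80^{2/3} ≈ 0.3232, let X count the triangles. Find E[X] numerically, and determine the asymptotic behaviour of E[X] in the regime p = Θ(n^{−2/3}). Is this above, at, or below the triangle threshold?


Number of potential triangles: C(80, 3) = 82160.
Each occurs with probability p³ ≈ (0.3232)³ ≈ 3.375000e-02.
By linearity: E[X] = C(80, 3)·p³ ≈ 82160 · 3.375000e-02 ≈ 2772.9000.
Since α = 2/3 < 1, p = c/n^{2/3} ≫ 1/n is above the triangle threshold p ~ 1/n. Asymptotically E[X] ~ (c³/6)·n^{3(1−α)} = (6³/6)·n^{1} → ∞; triangles are abundant w.h.p.

E[X] ≈ 2772.9000; in regime p = Θ(1/n^{2/3}) E[X] diverges (above the triangle threshold p ~ 1/n).


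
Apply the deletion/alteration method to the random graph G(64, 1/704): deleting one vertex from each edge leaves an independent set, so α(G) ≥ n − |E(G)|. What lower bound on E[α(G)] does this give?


E[|E(G)|] = C(64, 2)·p = 2016 · (1/704) = 63/22.
E[α(G)] ≥ n − E[|E(G)|] = 64 − 63/22 = 1345/22.
Numerically: ≈ 61.136364.
(This is only a lower bound; the true E[α(G)] may be larger.)

E[α(G)] ≥ 1345/22 ≈ 61.136364.


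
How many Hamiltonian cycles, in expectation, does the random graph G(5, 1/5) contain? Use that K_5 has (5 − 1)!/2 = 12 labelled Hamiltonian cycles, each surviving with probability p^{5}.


K_5 has (5 − 1)!/2 = 12 labelled Hamiltonian cycles.
For each such Hamiltonian cycle H, let X_H = 1 if all 5 edges of H are present in G. Then P[X_H = 1] = p^{5} = (1/5)^{5} = 1/3125.
Summing the indicators: E[X] = Σ_H E[X_H] = 12 · p^{5} = 12 · 1/3125 = 12/3125.
Numerically: E[X] ≈ 0.00384.

E[X] = 12 · (1/5)^{5} = 12/3125 ≈ 0.00384.


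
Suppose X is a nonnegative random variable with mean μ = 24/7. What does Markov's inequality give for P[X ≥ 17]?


μ = E[X] = 24/7, a = 17.
Markov: P[X ≥ 17] ≤ μ/a = (24/7)/17 = 24/119.
Numerically: ≈ 0.2017.
(Since a = 17 > μ = 3.4286, the bound 24/119 is < 1 and informative.)

P[X ≥ 17] ≤ 24/119 ≈ 0.2017.


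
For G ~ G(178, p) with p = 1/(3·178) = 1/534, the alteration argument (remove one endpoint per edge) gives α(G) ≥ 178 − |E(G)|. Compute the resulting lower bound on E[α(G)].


E[|E(G)|] = C(178, 2)·p = 15753 · (1/534) = 59/2.
E[α(G)] ≥ n − E[|E(G)|] = 178 − 59/2 = 297/2.
Numerically: ≈ 148.5000.
(This is only a lower bound; the true E[α(G)] may be larger.)

E[α(G)] ≥ 297/2 ≈ 148.5000.


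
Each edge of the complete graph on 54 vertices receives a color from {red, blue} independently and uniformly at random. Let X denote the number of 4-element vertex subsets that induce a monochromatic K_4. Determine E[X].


Let X = Σ_S X_S over the C(54, 4) = 316251 subsets S of size 4, where X_S = 1 if the K_4 on S is monochromatic.
For a fixed S, the K_4 on S has C(4, 2) = 6 edges. P[all 6 edges red] = (1/2)^6, and likewise for blue, so P[monochromatic] = 2·(1/2)^6 = 2^{1 − 6} = 1/32.
By linearity: E[X] = C(54, 4) · 2^{1 − 6} = 316251 · 1/32 = 316251/32.
Numerically: E[X] ≈ 9882.8438.

E[X] = C(54,4)·2^(1−C(4,2)) = 316251/32 ≈ 9882.8438.


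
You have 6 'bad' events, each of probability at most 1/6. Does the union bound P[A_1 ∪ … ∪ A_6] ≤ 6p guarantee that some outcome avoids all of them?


Union bound: P[∪_{i=1}^{6} A_i] ≤ Σ_i P[A_i] ≤ 6·p = 6·(1/6) = 1.
Numerically: 1 ≈ 1.0000000.
Is 1 < 1? NO.
Since the bound 1 is ≥ 1, the union bound is uninformative here; it does NOT by itself certify existence.

6·p = 1 ≈ 1.0000000; existence NOT certified by the union bound.


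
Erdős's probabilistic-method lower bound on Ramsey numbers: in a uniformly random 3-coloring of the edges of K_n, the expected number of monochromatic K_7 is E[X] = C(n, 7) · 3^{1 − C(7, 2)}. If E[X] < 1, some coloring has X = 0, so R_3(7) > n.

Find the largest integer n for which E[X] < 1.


We need C(n, 7) · 3^{1 − 21} < 1, i.e. C(n, 7) < 3^{21 − 1} = 3486784401.
Check values of n near the boundary:
  n = 79: C(79, 7) = 2898753715; 2898753715 < 3486784401? YES
  n = 80: C(80, 7) = 3176716400; 3176716400 < 3486784401? YES
  n = 81: C(81, 7) = 3477216600; 3477216600 < 3486784401? YES
  n = 82: C(82, 7) = 3801756816; 3801756816 < 3486784401? NO
  n = 83: C(83, 7) = 4151918628; 4151918628 < 3486784401? NO
  n = 84: C(84, 7) = 4529365776; 4529365776 < 3486784401? NO
The largest n with C(n, 7) < 3486784401 is n = 81 (where E[X] = 42928600/43046721 ≈ 0.9973). Hence R_3(7) > 81, i.e. R_3(7) ≥ 82.

Largest n = 81; hence R_3(7) > 81.


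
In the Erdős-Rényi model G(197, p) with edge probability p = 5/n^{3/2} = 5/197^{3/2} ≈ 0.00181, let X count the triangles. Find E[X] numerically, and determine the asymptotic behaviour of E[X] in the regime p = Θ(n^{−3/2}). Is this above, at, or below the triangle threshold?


Number of potential triangles: C(197, 3) = 1254890.
Each occurs with probability p³ ≈ (0.00181)³ ≈ 5.91306e-09.
By linearity: E[X] = C(197, 3)·p³ ≈ 1254890 · 5.91306e-09 ≈ 0.007.
Since α = 3/2 > 1, p = c/n^{3/2} = o(1/n) is below the triangle threshold p ~ 1/n. Asymptotically E[X] ~ (c³/6)·n^{3(1−α)} = (5³/6)·n^{-1.5} → 0, so by Markov's inequality G has no triangles w.h.p.

E[X] ≈ 0.007; in regime p = Θ(1/n^{3/2}) E[X] tends to 0 (below the triangle threshold p ~ 1/n).


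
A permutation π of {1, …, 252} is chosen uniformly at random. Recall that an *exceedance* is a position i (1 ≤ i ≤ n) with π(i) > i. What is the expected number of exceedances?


Write X = Σ_{i=1}^{252} X_i, where X_i = 1_{π(i) > i}.
For each fixed i, π(i) is uniform over {1, …, 252} (marginal of a uniform permutation), so P[π(i) > i] = (n − i)/n. Summing: Σ_{i=1}^{252} (n − i)/n = (0 + 1 + … + 251)/252 = 252(252 − 1)/(2·252) = (252 − 1)/2.
Hence E[X] = Σ_{i=1}^{252} (252 − i)/252 = 251/2 ≈ 125.50000.

E[X] = 251/2 = 125.50000.


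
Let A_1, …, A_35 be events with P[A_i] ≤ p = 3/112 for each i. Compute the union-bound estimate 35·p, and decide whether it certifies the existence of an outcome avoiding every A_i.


Union bound: P[∪_{i=1}^{35} A_i] ≤ Σ_i P[A_i] ≤ 35·p = 35·(3/112) = 15/16.
Numerically: 15/16 ≈ 0.938.
Is 15/16 < 1? YES.
Since P[∪ A_i] ≤ 15/16 < 1, the complement has P[∩ A_i^c] ≥ 1 − 15/16 = 1/16 > 0, so some outcome avoids every A_i.

35·p = 15/16 ≈ 0.938; existence CERTIFIED by the union bound.


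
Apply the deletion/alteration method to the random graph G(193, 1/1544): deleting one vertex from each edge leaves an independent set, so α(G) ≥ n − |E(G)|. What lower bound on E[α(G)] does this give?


E[|E(G)|] = C(193, 2)·p = 18528 · (1/1544) = 12.
E[α(G)] ≥ n − E[|E(G)|] = 193 − 12 = 181.
Numerically: ≈ 181.0000.
(This is only a lower bound; the true E[α(G)] may be larger.)

E[α(G)] ≥ 181 ≈ 181.0000.


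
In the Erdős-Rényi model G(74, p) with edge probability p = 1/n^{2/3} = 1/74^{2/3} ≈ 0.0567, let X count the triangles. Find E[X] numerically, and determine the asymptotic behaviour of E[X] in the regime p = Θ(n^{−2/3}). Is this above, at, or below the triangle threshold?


Number of potential triangles: C(74, 3) = 64824.
Each occurs with probability p³ ≈ (0.0567)³ ≈ 1.82615e-04.
By linearity: E[X] = C(74, 3)·p³ ≈ 64824 · 1.82615e-04 ≈ 11.838.
Since α = 2/3 < 1, p = c/n^{2/3} ≫ 1/n is above the triangle threshold p ~ 1/n. Asymptotically E[X] ~ (c³/6)·n^{3(1−α)} = (1³/6)·n^{1} → ∞; triangles are abundant w.h.p.

E[X] ≈ 11.838; in regime p = Θ(1/n^{2/3}) E[X] diverges (above the triangle threshold p ~ 1/n).


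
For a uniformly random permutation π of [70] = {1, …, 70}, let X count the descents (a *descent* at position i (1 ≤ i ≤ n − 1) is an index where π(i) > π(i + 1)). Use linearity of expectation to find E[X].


Write X = Σ X_I over i = 1, …, 69, with X_I the indicator of one descent.
There are 69 indicators.
For each fixed i, the pair (π(i), π(i+1)) is a uniformly random ordered pair of distinct values from {1, …, 70}; by symmetry P[π(i) > π(i+1)] = 1/2.
By linearity: E[X] = 69 · (1/2) = (70 − 1) · (1/2) = 69/2 ≈ 34.50000.

E[X] = 69/2 = 34.50000.


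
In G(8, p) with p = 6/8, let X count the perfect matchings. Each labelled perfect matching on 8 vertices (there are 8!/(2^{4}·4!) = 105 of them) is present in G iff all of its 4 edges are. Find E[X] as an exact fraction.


K_8 has 8!/(2^{4}·4!) = 105 labelled perfect matchings.
For each such perfect matching H, let X_H = 1 if all 4 edges of H are present in G. Then P[X_H = 1] = p^{4} = (3/4)^{4} = 81/256.
By linearity of expectation: E[X] = Σ_H E[X_H] = 105 · p^{4} = 105 · 81/256 = 8505/256.
Numerically: E[X] ≈ 33.2.

E[X] = 105 · (3/4)^{4} = 8505/256 ≈ 33.2.


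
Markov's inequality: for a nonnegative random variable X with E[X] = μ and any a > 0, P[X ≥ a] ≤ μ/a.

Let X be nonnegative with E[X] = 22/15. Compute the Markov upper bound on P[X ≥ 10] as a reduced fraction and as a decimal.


μ = E[X] = 22/15, a = 10.
Markov: P[X ≥ 10] ≤ μ/a = (22/15)/10 = 11/75.
Numerically: ≈ 0.146667.
(Since a = 10 > μ = 1.466667, the bound 11/75 is < 1 and informative.)

P[X ≥ 10] ≤ 11/75 ≈ 0.146667.


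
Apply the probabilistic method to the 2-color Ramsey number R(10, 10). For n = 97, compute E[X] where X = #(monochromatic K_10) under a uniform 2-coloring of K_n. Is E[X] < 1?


E[X] = C(97, 10) · 2^{1 − 45} = 12576469727536 · 2^{−44} = 12576469727536/17592186044416.
As a reduced fraction: E[X] = 786029357971/1099511627776 ≈ 0.7148895.
Is E[X] < 1? YES.
Since E[X] < 1, there exists a 2-coloring of K_{97} with no monochromatic K_10; hence R(10, 10) > 97.

E[X] = 786029357971/1099511627776 ≈ 0.7148895; E[X] < 1, so R(10, 10) > 97.


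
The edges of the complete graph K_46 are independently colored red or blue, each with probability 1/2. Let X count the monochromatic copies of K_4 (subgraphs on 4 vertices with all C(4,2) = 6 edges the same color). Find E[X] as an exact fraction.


Let X = Σ_S X_S over the C(46, 4) = 163185 subsets S of size 4, where X_S = 1 if the K_4 on S is monochromatic.
For a fixed S, the K_4 on S has C(4, 2) = 6 edges. P[all 6 edges red] = (1/2)^6, and likewise for blue, so P[monochromatic] = 2·(1/2)^6 = 2^{1 − 6} = 1/32.
By linearity of expectation: E[X] = C(46, 4) · 2^{1 − 6} = 163185 · 1/32 = 163185/32.
Numerically: E[X] ≈ 5099.531250.

E[X] = C(46,4)·2^(1−C(4,2)) = 163185/32 ≈ 5099.531250.


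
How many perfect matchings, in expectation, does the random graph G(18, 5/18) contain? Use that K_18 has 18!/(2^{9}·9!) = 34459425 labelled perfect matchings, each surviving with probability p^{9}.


K_18 has 18!/(2^{9}·9!) = 34459425 labelled perfect matchings.
For each such perfect matching H, let X_H = 1 if all 9 edges of H are present in G. Then P[X_H = 1] = p^{9} = (5/18)^{9} = 1953125/198359290368.
By linearity of expectation: E[X] = Σ_H E[X_H] = 34459425 · p^{9} = 34459425 · 1953125/198359290368 = 830908203125/2448880128.
Numerically: E[X] ≈ 339.3.

E[X] = 34459425 · (5/18)^{9} = 830908203125/2448880128 ≈ 339.3.
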